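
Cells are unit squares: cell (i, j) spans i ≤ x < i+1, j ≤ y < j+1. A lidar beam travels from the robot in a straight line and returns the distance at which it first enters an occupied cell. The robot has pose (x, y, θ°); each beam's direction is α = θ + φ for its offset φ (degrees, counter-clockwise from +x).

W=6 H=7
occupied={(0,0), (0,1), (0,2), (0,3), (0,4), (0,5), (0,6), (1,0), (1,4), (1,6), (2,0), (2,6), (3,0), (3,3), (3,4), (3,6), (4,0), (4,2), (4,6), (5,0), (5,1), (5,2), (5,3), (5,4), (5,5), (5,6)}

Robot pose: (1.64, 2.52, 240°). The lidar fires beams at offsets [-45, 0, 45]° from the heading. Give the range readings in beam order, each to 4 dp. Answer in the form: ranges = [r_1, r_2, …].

ranges = [0.6626, 1.2800, 1.5736]

beam 1: φ=-45°, α=195°
  dir = (cos 195°, sin 195°) = (-0.9659, -0.2588); from cell (1,2)
  next x-line at t=0.6626, next y-line at t=2.0091; Δt_x=1.0353, Δt_y=3.8637
    x: enter (0,2) at t=0.6626 ← occupied
  → r_1 = 0.6626
beam 2: φ=0°, α=240°
  dir = (cos 240°, sin 240°) = (-0.5000, -0.8660); from cell (1,2)
  next x-line at t=1.2800, next y-line at t=0.6004; Δt_x=2.0000, Δt_y=1.1547
    y: enter (1,1) at t=0.6004
    x: enter (0,1) at t=1.2800 ← occupied
  → r_2 = 1.2800
beam 3: φ=45°, α=285°
  dir = (cos 285°, sin 285°) = (0.2588, -0.9659); from cell (1,2)
  next x-line at t=1.3909, next y-line at t=0.5383; Δt_x=3.8637, Δt_y=1.0353
    y: enter (1,1) at t=0.5383
    x: enter (2,1) at t=1.3909
    y: enter (2,0) at t=1.5736 ← occupied
  → r_3 = 1.5736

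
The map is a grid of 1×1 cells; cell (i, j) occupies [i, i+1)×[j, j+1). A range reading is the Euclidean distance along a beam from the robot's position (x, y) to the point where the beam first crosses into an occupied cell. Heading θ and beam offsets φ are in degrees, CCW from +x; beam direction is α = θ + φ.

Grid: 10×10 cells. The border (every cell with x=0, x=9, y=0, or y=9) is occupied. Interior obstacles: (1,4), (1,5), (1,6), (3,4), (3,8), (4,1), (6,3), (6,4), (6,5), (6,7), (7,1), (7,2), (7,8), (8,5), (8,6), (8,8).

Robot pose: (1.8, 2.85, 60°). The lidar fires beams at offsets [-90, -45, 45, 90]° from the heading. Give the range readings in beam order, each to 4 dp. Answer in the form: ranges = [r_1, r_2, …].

beam 1: φ=-90°, α=330°
  dir = (cos 330°, sin 330°) = (0.8660, -0.5000); from cell (1,2)
  next x-line at t=0.2309, next y-line at t=1.7000; Δt_x=1.1547, Δt_y=2.0000
    x: enter (2,2) at t=0.2309
    x: enter (3,2) at t=1.3856
    y: enter (3,1) at t=1.7000
    x: enter (4,1) at t=2.5403 ← occupied
  → r_1 = 2.5403
beam 2: φ=-45°, α=15°
  dir = (cos 15°, sin 15°) = (0.9659, 0.2588); from cell (1,2)
  next x-line at t=0.2071, next y-line at t=0.5796; Δt_x=1.0353, Δt_y=3.8637
    x: enter (2,2) at t=0.2071
    y: enter (2,3) at t=0.5796
    x: enter (3,3) at t=1.2423
    x: enter (4,3) at t=2.2776
    x: enter (5,3) at t=3.3129
    x: enter (6,3) at t=4.3482 ← occupied
  → r_2 = 4.3482
beam 3: φ=45°, α=105°
  dir = (cos 105°, sin 105°) = (-0.2588, 0.9659); from cell (1,2)
  next x-line at t=3.0910, next y-line at t=0.1553; Δt_x=3.8637, Δt_y=1.0353
    y: enter (1,3) at t=0.1553
    y: enter (1,4) at t=1.1906 ← occupied
  → r_3 = 1.1906
beam 4: φ=90°, α=150°
  dir = (cos 150°, sin 150°) = (-0.8660, 0.5000); from cell (1,2)
  next x-line at t=0.9238, next y-line at t=0.3000; Δt_x=1.1547, Δt_y=2.0000
    y: enter (1,3) at t=0.3000
    x: enter (0,3) at t=0.9238 ← occupied
  → r_4 = 0.9238

ranges = [2.5403, 4.3482, 1.1906, 0.9238]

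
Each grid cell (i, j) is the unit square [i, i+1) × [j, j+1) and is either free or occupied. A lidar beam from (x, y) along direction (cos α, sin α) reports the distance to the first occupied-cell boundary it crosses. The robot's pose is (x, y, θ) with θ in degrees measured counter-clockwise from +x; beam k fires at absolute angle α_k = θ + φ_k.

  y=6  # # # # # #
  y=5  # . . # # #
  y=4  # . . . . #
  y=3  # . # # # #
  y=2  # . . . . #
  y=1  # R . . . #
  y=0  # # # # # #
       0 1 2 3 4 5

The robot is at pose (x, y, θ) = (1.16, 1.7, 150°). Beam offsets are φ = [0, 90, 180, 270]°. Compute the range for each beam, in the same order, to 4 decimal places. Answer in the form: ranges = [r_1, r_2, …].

beam 1: φ=0°, α=150°
  dir = (cos 150°, sin 150°) = (-0.8660, 0.5000); from cell (1,1)
  next x-line at t=0.1848, next y-line at t=0.6000; Δt_x=1.1547, Δt_y=2.0000
    x: enter (0,1) at t=0.1848 ← occupied
  → r_1 = 0.1848
beam 2: φ=90°, α=240°
  dir = (cos 240°, sin 240°) = (-0.5000, -0.8660); from cell (1,1)
  next x-line at t=0.3200, next y-line at t=0.8083; Δt_x=2.0000, Δt_y=1.1547
    x: enter (0,1) at t=0.3200 ← occupied
  → r_2 = 0.3200
beam 3: φ=180°, α=330°
  dir = (cos 330°, sin 330°) = (0.8660, -0.5000); from cell (1,1)
  next x-line at t=0.9699, next y-line at t=1.4000; Δt_x=1.1547, Δt_y=2.0000
    x: enter (2,1) at t=0.9699
    y: enter (2,0) at t=1.4000 ← occupied
  → r_3 = 1.4000
beam 4: φ=270°, α=60°
  dir = (cos 60°, sin 60°) = (0.5000, 0.8660); from cell (1,1)
  next x-line at t=1.6800, next y-line at t=0.3464; Δt_x=2.0000, Δt_y=1.1547
    y: enter (1,2) at t=0.3464
    y: enter (1,3) at t=1.5011
    x: enter (2,3) at t=1.6800 ← occupied
  → r_4 = 1.6800

ranges = [0.1848, 0.3200, 1.4000, 1.6800]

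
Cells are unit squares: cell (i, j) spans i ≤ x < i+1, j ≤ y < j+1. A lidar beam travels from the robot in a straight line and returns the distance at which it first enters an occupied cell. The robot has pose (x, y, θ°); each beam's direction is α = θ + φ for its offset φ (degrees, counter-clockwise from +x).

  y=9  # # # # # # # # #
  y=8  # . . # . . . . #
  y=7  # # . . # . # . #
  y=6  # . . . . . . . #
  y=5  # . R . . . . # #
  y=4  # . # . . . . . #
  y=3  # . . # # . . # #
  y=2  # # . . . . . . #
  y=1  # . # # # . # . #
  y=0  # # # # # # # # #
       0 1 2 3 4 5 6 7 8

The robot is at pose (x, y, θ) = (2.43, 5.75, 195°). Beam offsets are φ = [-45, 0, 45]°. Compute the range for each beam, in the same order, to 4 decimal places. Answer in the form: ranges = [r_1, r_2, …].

beam 1: φ=-45°, α=150°
  cosα=-0.8660 sinα=0.5000 | (2,5) | tMaxX 0.4965 tMaxY 0.5000 | tΔX 1.1547 tΔY 2.0000
    t=0.4965 [x] (1,5)
    t=0.5000 [y] (1,6)
    t=1.6512 [x] (0,6) — stop
  → r_1 = 1.6512
beam 2: φ=0°, α=195°
  cosα=-0.9659 sinα=-0.2588 | (2,5) | tMaxX 0.4452 tMaxY 2.8978 | tΔX 1.0353 tΔY 3.8637
    t=0.4452 [x] (1,5)
    t=1.4804 [x] (0,5) — stop
  → r_2 = 1.4804
beam 3: φ=45°, α=240°
  cosα=-0.5000 sinα=-0.8660 | (2,5) | tMaxX 0.8600 tMaxY 0.8660 | tΔX 2.0000 tΔY 1.1547
    t=0.8600 [x] (1,5)
    t=0.8660 [y] (1,4)
    t=2.0207 [y] (1,3)
    t=2.8600 [x] (0,3) — stop
  → r_3 = 2.8600

ranges = [1.6512, 1.4804, 2.8600]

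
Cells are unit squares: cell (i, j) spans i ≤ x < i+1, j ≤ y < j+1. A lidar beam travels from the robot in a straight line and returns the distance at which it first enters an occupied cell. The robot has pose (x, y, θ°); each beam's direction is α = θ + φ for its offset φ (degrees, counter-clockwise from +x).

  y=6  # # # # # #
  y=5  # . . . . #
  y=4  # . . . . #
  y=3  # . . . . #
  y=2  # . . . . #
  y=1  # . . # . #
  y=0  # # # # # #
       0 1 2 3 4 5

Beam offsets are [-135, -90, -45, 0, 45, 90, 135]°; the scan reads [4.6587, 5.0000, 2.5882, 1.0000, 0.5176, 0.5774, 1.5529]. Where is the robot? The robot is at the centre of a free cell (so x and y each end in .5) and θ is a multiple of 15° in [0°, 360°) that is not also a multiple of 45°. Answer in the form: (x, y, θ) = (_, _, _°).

The pose lattice has 19·16 = 304 candidates. Test each by forward raycasting.
  (4.5, 4.5, 300°): beam 1 = 3.6235 ≠ 4.6587 ✗
  (1.5, 5.5, 330°): beam 1 = 0.5176 ≠ 4.6587 ✗
  (1.5, 3.5, 195°): beam 1 = 2.8868 ≠ 4.6587 ✗
  (3.5, 3.5, 75°): beam 1 = 2.8868 ≠ 4.6587 ✗
  …
  (2.5, 5.5, 30°): r_1=4.6587, r_2=5.0000, r_3=2.5882, r_4=1.0000, r_5=0.5176, r_6=0.5774, r_7=1.5529 — all match ✓
Only this pose fits every beam.

(x, y, θ) = (2.5, 5.5, 30°)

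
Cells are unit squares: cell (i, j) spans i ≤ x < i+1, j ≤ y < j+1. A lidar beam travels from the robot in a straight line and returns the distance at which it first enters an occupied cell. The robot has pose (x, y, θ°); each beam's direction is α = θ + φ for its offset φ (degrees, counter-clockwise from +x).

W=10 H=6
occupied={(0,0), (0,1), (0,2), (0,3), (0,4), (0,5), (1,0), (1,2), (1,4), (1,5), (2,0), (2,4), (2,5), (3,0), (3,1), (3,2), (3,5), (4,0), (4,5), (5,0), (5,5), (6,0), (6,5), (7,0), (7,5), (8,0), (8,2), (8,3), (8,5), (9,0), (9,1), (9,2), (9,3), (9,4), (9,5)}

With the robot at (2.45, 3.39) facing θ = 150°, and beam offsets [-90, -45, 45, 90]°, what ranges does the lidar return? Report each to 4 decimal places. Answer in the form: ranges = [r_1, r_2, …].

beam 1: φ=-90°, α=60°
  direction (0.5000, 0.8660); cell (2,3); t to first gridline: x 1.1000, y 0.7044 (then +2.0000 / +1.1547)
    (2,4) via y @ 0.7044  # hit
  → r_1 = 0.7044
beam 2: φ=-45°, α=105°
  direction (-0.2588, 0.9659); cell (2,3); t to first gridline: x 1.7387, y 0.6315 (then +3.8637 / +1.0353)
    (2,4) via y @ 0.6315  # hit
  → r_2 = 0.6315
beam 3: φ=45°, α=195°
  direction (-0.9659, -0.2588); cell (2,3); t to first gridline: x 0.4659, y 1.5068 (then +1.0353 / +3.8637)
    (1,3) via x @ 0.4659
    (0,3) via x @ 1.5012  # hit
  → r_3 = 1.5012
beam 4: φ=90°, α=240°
  direction (-0.5000, -0.8660); cell (2,3); t to first gridline: x 0.9000, y 0.4503 (then +2.0000 / +1.1547)
    (2,2) via y @ 0.4503
    (1,2) via x @ 0.9000  # hit
  → r_4 = 0.9000

ranges = [0.7044, 0.6315, 1.5012, 0.9000]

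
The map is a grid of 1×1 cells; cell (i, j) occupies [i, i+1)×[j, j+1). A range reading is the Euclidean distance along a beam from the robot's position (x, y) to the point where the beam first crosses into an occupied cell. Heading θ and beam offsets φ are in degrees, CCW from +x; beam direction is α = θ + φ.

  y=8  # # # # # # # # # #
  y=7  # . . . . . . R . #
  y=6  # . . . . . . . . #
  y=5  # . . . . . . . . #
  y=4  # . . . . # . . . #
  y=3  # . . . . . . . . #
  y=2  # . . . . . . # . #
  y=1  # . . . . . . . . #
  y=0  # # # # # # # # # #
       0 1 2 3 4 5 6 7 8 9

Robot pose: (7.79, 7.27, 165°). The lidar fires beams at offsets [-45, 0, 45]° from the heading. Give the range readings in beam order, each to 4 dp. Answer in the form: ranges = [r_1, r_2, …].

ranges = [0.8429, 2.8205, 7.8404]

beam 1: φ=-45°, α=120°
  d=(-0.5000,0.8660)  start (7,7)  tX=1.5800 tY=0.8429  stride 1/|dx|=2.0000 1/|dy|=1.1547
    cross y-line → (7,8), t=0.8429 (wall)
  → r_1 = 0.8429
beam 2: φ=0°, α=165°
  d=(-0.9659,0.2588)  start (7,7)  tX=0.8179 tY=2.8205  stride 1/|dx|=1.0353 1/|dy|=3.8637
    cross x-line → (6,7), t=0.8179
    cross x-line → (5,7), t=1.8531
    cross y-line → (5,8), t=2.8205 (wall)
  → r_2 = 2.8205
beam 3: φ=45°, α=210°
  d=(-0.8660,-0.5000)  start (7,7)  tX=0.9122 tY=0.5400  stride 1/|dx|=1.1547 1/|dy|=2.0000
    cross y-line → (7,6), t=0.5400
    cross x-line → (6,6), t=0.9122
    cross x-line → (5,6), t=2.0669
    cross y-line → (5,5), t=2.5400
    cross x-line → (4,5), t=3.2216
    cross x-line → (3,5), t=4.3763
    cross y-line → (3,4), t=4.5400
    cross x-line → (2,4), t=5.5310
    cross y-line → (2,3), t=6.5400
    cross x-line → (1,3), t=6.6857
    cross x-line → (0,3), t=7.8404 (wall)
  → r_3 = 7.8404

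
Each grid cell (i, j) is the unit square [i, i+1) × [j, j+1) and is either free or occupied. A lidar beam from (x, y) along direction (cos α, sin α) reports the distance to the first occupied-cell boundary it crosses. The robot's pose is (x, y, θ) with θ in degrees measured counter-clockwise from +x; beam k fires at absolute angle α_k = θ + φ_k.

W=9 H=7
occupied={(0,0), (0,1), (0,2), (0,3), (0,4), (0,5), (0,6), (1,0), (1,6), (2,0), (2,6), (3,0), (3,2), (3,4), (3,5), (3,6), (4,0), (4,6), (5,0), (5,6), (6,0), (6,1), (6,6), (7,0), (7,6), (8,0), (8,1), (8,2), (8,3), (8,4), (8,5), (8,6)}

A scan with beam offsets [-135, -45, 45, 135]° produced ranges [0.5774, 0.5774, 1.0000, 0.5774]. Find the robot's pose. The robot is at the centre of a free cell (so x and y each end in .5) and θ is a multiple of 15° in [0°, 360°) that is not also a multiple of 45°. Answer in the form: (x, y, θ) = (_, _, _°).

The pose lattice has 31·16 = 496 candidates. Test each by forward raycasting.
  (7.5, 3.5, 300°): beam 1 = 3.6235 ≠ 0.5774 ✗
  (5.5, 1.5, 255°): beam 1 = 3.0000 ≠ 0.5774 ✗
  (7.5, 2.5, 240°): beam 1 = 3.6235 ≠ 0.5774 ✗
  (4.5, 2.5, 210°): beam 1 = 3.6235 ≠ 0.5774 ✗
  …
  (7.5, 1.5, 15°): r_1=0.5774, r_2=0.5774, r_3=1.0000, r_4=0.5774 — all match ✓
No second candidate reproduces the full scan.

(x, y, θ) = (7.5, 1.5, 15°)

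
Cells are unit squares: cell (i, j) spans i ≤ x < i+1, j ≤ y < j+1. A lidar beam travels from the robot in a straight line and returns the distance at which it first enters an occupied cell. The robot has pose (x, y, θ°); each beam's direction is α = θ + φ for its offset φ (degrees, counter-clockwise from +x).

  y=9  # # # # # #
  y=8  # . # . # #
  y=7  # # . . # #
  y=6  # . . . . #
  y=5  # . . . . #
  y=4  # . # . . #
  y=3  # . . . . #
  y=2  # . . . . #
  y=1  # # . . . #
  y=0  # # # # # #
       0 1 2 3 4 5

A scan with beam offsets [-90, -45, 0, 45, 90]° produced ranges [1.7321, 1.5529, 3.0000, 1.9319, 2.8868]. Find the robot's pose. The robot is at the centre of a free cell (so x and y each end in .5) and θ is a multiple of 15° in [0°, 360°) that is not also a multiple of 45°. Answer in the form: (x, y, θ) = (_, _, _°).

Candidates: 26 free-cell centres × 16 headings = 416 poses. Raycast each; keep the one whose scan matches to 4 dp.
  (3.5, 6.5, 210°): beam 2 = 1.9319 ≠ 1.5529 ✗
  (3.5, 1.5, 15°): beam 1 = 0.5176 ≠ 1.7321 ✗
  (3.5, 6.5, 195°): beam 1 = 1.9319 ≠ 1.7321 ✗
  …
  (3.5, 2.5, 60°): r_1=1.7321, r_2=1.5529, r_3=3.0000, r_4=1.9319, r_5=2.8868 — all match ✓
Only this pose fits every beam.

(x, y, θ) = (3.5, 2.5, 60°)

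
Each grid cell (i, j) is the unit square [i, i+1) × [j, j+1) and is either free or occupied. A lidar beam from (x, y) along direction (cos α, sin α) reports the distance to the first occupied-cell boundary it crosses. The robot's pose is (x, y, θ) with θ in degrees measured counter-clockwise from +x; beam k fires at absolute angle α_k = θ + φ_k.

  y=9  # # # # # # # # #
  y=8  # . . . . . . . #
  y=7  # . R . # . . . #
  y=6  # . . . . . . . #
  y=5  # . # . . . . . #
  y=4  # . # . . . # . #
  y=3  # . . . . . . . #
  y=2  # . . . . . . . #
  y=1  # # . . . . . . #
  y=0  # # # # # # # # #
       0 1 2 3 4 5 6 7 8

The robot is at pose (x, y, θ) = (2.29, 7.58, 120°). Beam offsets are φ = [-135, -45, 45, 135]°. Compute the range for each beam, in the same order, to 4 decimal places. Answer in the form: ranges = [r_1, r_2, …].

ranges = [1.7703, 1.4701, 1.3355, 4.9842]

beam 1: φ=-135°, α=345°
  d=(0.9659,-0.2588)  start (2,7)  tX=0.7350 tY=2.2409  stride 1/|dx|=1.0353 1/|dy|=3.8637
    cross x-line → (3,7), t=0.7350
    cross x-line → (4,7), t=1.7703 (wall)
  → r_1 = 1.7703
beam 2: φ=-45°, α=75°
  d=(0.2588,0.9659)  start (2,7)  tX=2.7432 tY=0.4348  stride 1/|dx|=3.8637 1/|dy|=1.0353
    cross y-line → (2,8), t=0.4348
    cross y-line → (2,9), t=1.4701 (wall)
  → r_2 = 1.4701
beam 3: φ=45°, α=165°
  d=(-0.9659,0.2588)  start (2,7)  tX=0.3002 tY=1.6228  stride 1/|dx|=1.0353 1/|dy|=3.8637
    cross x-line → (1,7), t=0.3002
    cross x-line → (0,7), t=1.3355 (wall)
  → r_3 = 1.3355
beam 4: φ=135°, α=255°
  d=(-0.2588,-0.9659)  start (2,7)  tX=1.1205 tY=0.6005  stride 1/|dx|=3.8637 1/|dy|=1.0353
    cross y-line → (2,6), t=0.6005
    cross x-line → (1,6), t=1.1205
    cross y-line → (1,5), t=1.6357
    cross y-line → (1,4), t=2.6710
    cross y-line → (1,3), t=3.7063
    cross y-line → (1,2), t=4.7416
    cross x-line → (0,2), t=4.9842 (wall)
  → r_4 = 4.9842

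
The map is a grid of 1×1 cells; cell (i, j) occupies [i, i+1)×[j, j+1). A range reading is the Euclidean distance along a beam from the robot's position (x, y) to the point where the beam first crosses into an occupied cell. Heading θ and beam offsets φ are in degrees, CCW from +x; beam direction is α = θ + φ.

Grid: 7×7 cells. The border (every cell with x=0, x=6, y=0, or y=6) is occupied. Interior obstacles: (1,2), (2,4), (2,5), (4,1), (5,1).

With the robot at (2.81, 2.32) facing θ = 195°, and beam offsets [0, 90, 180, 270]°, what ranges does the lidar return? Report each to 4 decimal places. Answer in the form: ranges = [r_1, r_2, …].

ranges = [0.8386, 1.3666, 3.3025, 1.7393]

beam 1: φ=0°, α=195°
  dir = (cos 195°, sin 195°) = (-0.9659, -0.2588); from cell (2,2)
  next x-line at t=0.8386, next y-line at t=1.2364; Δt_x=1.0353, Δt_y=3.8637
    x: enter (1,2) at t=0.8386 ← occupied
  → r_1 = 0.8386
beam 2: φ=90°, α=285°
  dir = (cos 285°, sin 285°) = (0.2588, -0.9659); from cell (2,2)
  next x-line at t=0.7341, next y-line at t=0.3313; Δt_x=3.8637, Δt_y=1.0353
    y: enter (2,1) at t=0.3313
    x: enter (3,1) at t=0.7341
    y: enter (3,0) at t=1.3666 ← occupied
  → r_2 = 1.3666
beam 3: φ=180°, α=15°
  dir = (cos 15°, sin 15°) = (0.9659, 0.2588); from cell (2,2)
  next x-line at t=0.1967, next y-line at t=2.6273; Δt_x=1.0353, Δt_y=3.8637
    x: enter (3,2) at t=0.1967
    x: enter (4,2) at t=1.2320
    x: enter (5,2) at t=2.2673
    y: enter (5,3) at t=2.6273
    x: enter (6,3) at t=3.3025 ← occupied
  → r_3 = 3.3025
beam 4: φ=270°, α=105°
  dir = (cos 105°, sin 105°) = (-0.2588, 0.9659); from cell (2,2)
  next x-line at t=3.1296, next y-line at t=0.7040; Δt_x=3.8637, Δt_y=1.0353
    y: enter (2,3) at t=0.7040
    y: enter (2,4) at t=1.7393 ← occupied
  → r_4 = 1.7393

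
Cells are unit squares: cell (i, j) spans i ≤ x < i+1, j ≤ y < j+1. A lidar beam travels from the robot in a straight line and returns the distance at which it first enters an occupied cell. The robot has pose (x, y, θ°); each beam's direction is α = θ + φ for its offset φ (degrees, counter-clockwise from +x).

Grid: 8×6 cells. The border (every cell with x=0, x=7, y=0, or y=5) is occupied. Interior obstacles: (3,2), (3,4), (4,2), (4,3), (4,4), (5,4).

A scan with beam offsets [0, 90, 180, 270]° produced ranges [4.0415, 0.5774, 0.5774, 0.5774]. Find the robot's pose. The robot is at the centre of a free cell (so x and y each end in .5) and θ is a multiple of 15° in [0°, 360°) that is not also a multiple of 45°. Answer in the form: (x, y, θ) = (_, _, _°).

(x, y, θ) = (6.5, 4.5, 240°)

Enumerate (i+0.5, j+0.5, θ) over the 18 free cells and 16 admissible headings. For each, cast all 4 beams and compare to the given ranges.
  (6.5, 3.5, 195°): beam 1 = 1.5529 ≠ 4.0415 ✗
  (6.5, 2.5, 300°): beam 1 = 1.0000 ≠ 4.0415 ✗
  (6.5, 2.5, 30°): beam 1 = 0.5774 ≠ 4.0415 ✗
  (1.5, 1.5, 150°): beam 1 = 0.5774 ≠ 4.0415 ✗
  …
  (6.5, 4.5, 240°): r_1=4.0415, r_2=0.5774, r_3=0.5774, r_4=0.5774 — all match ✓
Only this pose fits every beam.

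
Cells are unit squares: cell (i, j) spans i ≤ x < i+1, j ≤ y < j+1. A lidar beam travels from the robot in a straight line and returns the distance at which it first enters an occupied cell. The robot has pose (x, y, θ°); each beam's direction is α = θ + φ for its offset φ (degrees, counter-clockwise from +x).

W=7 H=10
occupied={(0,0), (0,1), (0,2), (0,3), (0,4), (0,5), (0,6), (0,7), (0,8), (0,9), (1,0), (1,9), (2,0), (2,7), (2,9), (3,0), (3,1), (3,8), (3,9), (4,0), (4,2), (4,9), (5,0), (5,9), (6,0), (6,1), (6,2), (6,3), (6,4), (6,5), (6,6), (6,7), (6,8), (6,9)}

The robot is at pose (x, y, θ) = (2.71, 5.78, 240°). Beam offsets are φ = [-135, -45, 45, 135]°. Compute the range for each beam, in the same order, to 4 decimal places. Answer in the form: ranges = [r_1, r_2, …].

beam 1: φ=-135°, α=105°
  dir = (cos 105°, sin 105°) = (-0.2588, 0.9659); from cell (2,5)
  next x-line at t=2.7432, next y-line at t=0.2278; Δt_x=3.8637, Δt_y=1.0353
    y: enter (2,6) at t=0.2278
    y: enter (2,7) at t=1.2630 ← occupied
  → r_1 = 1.2630
beam 2: φ=-45°, α=195°
  dir = (cos 195°, sin 195°) = (-0.9659, -0.2588); from cell (2,5)
  next x-line at t=0.7350, next y-line at t=3.0137; Δt_x=1.0353, Δt_y=3.8637
    x: enter (1,5) at t=0.7350
    x: enter (0,5) at t=1.7703 ← occupied
  → r_2 = 1.7703
beam 3: φ=45°, α=285°
  dir = (cos 285°, sin 285°) = (0.2588, -0.9659); from cell (2,5)
  next x-line at t=1.1205, next y-line at t=0.8075; Δt_x=3.8637, Δt_y=1.0353
    y: enter (2,4) at t=0.8075
    x: enter (3,4) at t=1.1205
    y: enter (3,3) at t=1.8428
    y: enter (3,2) at t=2.8781
    y: enter (3,1) at t=3.9133 ← occupied
  → r_3 = 3.9133
beam 4: φ=135°, α=15°
  dir = (cos 15°, sin 15°) = (0.9659, 0.2588); from cell (2,5)
  next x-line at t=0.3002, next y-line at t=0.8500; Δt_x=1.0353, Δt_y=3.8637
    x: enter (3,5) at t=0.3002
    y: enter (3,6) at t=0.8500
    x: enter (4,6) at t=1.3355
    x: enter (5,6) at t=2.3708
    x: enter (6,6) at t=3.4061 ← occupied
  → r_4 = 3.4061

ranges = [1.2630, 1.7703, 3.9133, 3.4061]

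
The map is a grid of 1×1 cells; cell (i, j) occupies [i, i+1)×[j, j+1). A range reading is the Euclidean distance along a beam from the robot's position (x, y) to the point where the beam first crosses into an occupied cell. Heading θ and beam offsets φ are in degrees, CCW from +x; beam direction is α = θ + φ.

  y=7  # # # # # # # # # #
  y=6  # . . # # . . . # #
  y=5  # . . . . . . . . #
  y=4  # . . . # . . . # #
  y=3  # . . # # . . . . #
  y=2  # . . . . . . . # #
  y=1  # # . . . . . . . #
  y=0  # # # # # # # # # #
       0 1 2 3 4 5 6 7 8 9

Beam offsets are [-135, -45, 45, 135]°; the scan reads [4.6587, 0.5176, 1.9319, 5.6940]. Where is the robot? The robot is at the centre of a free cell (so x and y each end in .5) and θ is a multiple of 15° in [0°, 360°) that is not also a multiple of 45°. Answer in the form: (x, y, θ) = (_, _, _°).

(x, y, θ) = (5.5, 1.5, 300°)

Enumerate (i+0.5, j+0.5, θ) over the 39 free cells and 16 admissible headings. For each, cast all 4 beams and compare to the given ranges.
  (3.5, 5.5, 195°): beam 1 = 0.5774 ≠ 4.6587 ✗
  (7.5, 1.5, 15°): beam 1 = 0.5774 ≠ 4.6587 ✗
  (5.5, 1.5, 165°): beam 1 = 2.8868 ≠ 4.6587 ✗
  (8.5, 3.5, 240°): beam 1 = 0.5176 ≠ 4.6587 ✗
  …
  (5.5, 1.5, 300°): r_1=4.6587, r_2=0.5176, r_3=1.9319, r_4=5.6940 — all match ✓
No second candidate reproduces the full scan.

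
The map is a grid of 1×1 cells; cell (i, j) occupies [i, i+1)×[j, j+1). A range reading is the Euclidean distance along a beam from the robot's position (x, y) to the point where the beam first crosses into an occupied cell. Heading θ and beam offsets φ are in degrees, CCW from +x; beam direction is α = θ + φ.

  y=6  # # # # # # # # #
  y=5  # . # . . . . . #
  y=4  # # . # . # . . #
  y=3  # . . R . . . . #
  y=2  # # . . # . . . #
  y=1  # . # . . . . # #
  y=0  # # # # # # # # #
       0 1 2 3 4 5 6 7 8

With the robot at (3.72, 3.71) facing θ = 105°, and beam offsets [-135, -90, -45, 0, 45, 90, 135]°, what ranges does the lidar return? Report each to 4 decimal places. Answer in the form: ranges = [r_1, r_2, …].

ranges = [1.4200, 1.3252, 0.3349, 0.3002, 0.5800, 2.7432, 1.9745]

beam 1: φ=-135°, α=330°
  direction (0.8660, -0.5000); cell (3,3); t to first gridline: x 0.3233, y 1.4200 (then +1.1547 / +2.0000)
    (4,3) via x @ 0.3233
    (4,2) via y @ 1.4200  # hit
  → r_1 = 1.4200
beam 2: φ=-90°, α=15°
  direction (0.9659, 0.2588); cell (3,3); t to first gridline: x 0.2899, y 1.1205 (then +1.0353 / +3.8637)
    (4,3) via x @ 0.2899
    (4,4) via y @ 1.1205
    (5,4) via x @ 1.3252  # hit
  → r_2 = 1.3252
beam 3: φ=-45°, α=60°
  direction (0.5000, 0.8660); cell (3,3); t to first gridline: x 0.5600, y 0.3349 (then +2.0000 / +1.1547)
    (3,4) via y @ 0.3349  # hit
  → r_3 = 0.3349
beam 4: φ=0°, α=105°
  direction (-0.2588, 0.9659); cell (3,3); t to first gridline: x 2.7819, y 0.3002 (then +3.8637 / +1.0353)
    (3,4) via y @ 0.3002  # hit
  → r_4 = 0.3002
beam 5: φ=45°, α=150°
  direction (-0.8660, 0.5000); cell (3,3); t to first gridline: x 0.8314, y 0.5800 (then +1.1547 / +2.0000)
    (3,4) via y @ 0.5800  # hit
  → r_5 = 0.5800
beam 6: φ=90°, α=195°
  direction (-0.9659, -0.2588); cell (3,3); t to first gridline: x 0.7454, y 2.7432 (then +1.0353 / +3.8637)
    (2,3) via x @ 0.7454
    (1,3) via x @ 1.7807
    (1,2) via y @ 2.7432  # hit
  → r_6 = 2.7432
beam 7: φ=135°, α=240°
  direction (-0.5000, -0.8660); cell (3,3); t to first gridline: x 1.4400, y 0.8198 (then +2.0000 / +1.1547)
    (3,2) via y @ 0.8198
    (2,2) via x @ 1.4400
    (2,1) via y @ 1.9745  # hit
  → r_7 = 1.9745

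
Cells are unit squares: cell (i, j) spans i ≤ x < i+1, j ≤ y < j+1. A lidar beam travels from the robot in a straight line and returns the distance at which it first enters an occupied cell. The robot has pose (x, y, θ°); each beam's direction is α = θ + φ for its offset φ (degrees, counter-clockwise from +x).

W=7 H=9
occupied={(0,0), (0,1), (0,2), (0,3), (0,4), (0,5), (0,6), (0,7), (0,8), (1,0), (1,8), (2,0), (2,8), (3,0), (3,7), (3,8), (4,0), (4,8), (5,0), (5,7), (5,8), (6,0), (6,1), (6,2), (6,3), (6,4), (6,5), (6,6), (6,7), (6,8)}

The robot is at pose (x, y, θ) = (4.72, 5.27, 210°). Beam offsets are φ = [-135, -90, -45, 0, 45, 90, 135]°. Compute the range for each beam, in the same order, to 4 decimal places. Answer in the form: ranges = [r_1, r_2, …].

beam 1: φ=-135°, α=75°
  direction (0.2588, 0.9659); cell (4,5); t to first gridline: x 1.0818, y 0.7558 (then +3.8637 / +1.0353)
    (4,6) via y @ 0.7558
    (5,6) via x @ 1.0818
    (5,7) via y @ 1.7910  # hit
  → r_1 = 1.7910
beam 2: φ=-90°, α=120°
  direction (-0.5000, 0.8660); cell (4,5); t to first gridline: x 1.4400, y 0.8429 (then +2.0000 / +1.1547)
    (4,6) via y @ 0.8429
    (3,6) via x @ 1.4400
    (3,7) via y @ 1.9976  # hit
  → r_2 = 1.9976
beam 3: φ=-45°, α=165°
  direction (-0.9659, 0.2588); cell (4,5); t to first gridline: x 0.7454, y 2.8205 (then +1.0353 / +3.8637)
    (3,5) via x @ 0.7454
    (2,5) via x @ 1.7807
    (1,5) via x @ 2.8160
    (1,6) via y @ 2.8205
    (0,6) via x @ 3.8512  # hit
  → r_3 = 3.8512
beam 4: φ=0°, α=210°
  direction (-0.8660, -0.5000); cell (4,5); t to first gridline: x 0.8314, y 0.5400 (then +1.1547 / +2.0000)
    (4,4) via y @ 0.5400
    (3,4) via x @ 0.8314
    (2,4) via x @ 1.9861
    (2,3) via y @ 2.5400
    (1,3) via x @ 3.1408
    (0,3) via x @ 4.2955  # hit
  → r_4 = 4.2955
beam 5: φ=45°, α=255°
  direction (-0.2588, -0.9659); cell (4,5); t to first gridline: x 2.7819, y 0.2795 (then +3.8637 / +1.0353)
    (4,4) via y @ 0.2795
    (4,3) via y @ 1.3148
    (4,2) via y @ 2.3501
    (3,2) via x @ 2.7819
    (3,1) via y @ 3.3854
    (3,0) via y @ 4.4206  # hit
  → r_5 = 4.4206
beam 6: φ=90°, α=300°
  direction (0.5000, -0.8660); cell (4,5); t to first gridline: x 0.5600, y 0.3118 (then +2.0000 / +1.1547)
    (4,4) via y @ 0.3118
    (5,4) via x @ 0.5600
    (5,3) via y @ 1.4665
    (6,3) via x @ 2.5600  # hit
  → r_6 = 2.5600
beam 7: φ=135°, α=345°
  direction (0.9659, -0.2588); cell (4,5); t to first gridline: x 0.2899, y 1.0432 (then +1.0353 / +3.8637)
    (5,5) via x @ 0.2899
    (5,4) via y @ 1.0432
    (6,4) via x @ 1.3252  # hit
  → r_7 = 1.3252

ranges = [1.7910, 1.9976, 3.8512, 4.2955, 4.4206, 2.5600, 1.3252]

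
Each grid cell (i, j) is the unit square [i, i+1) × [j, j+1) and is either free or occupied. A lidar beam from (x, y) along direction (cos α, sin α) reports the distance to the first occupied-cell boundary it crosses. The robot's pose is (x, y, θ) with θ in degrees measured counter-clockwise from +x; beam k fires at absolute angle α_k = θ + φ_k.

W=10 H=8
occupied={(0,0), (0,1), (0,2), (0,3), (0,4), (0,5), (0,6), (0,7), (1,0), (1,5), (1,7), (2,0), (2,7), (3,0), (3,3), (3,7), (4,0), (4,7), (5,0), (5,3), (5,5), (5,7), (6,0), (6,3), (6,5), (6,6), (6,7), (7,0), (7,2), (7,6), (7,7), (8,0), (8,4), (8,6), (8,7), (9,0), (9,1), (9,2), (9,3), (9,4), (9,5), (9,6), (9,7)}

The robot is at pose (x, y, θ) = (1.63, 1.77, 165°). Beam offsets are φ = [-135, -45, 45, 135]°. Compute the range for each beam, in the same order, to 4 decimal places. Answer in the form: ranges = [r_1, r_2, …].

beam 1: φ=-135°, α=30°
  dir = (cos 30°, sin 30°) = (0.8660, 0.5000); from cell (1,1)
  next x-line at t=0.4272, next y-line at t=0.4600; Δt_x=1.1547, Δt_y=2.0000
    x: enter (2,1) at t=0.4272
    y: enter (2,2) at t=0.4600
    x: enter (3,2) at t=1.5819
    y: enter (3,3) at t=2.4600 ← occupied
  → r_1 = 2.4600
beam 2: φ=-45°, α=120°
  dir = (cos 120°, sin 120°) = (-0.5000, 0.8660); from cell (1,1)
  next x-line at t=1.2600, next y-line at t=0.2656; Δt_x=2.0000, Δt_y=1.1547
    y: enter (1,2) at t=0.2656
    x: enter (0,2) at t=1.2600 ← occupied
  → r_2 = 1.2600
beam 3: φ=45°, α=210°
  dir = (cos 210°, sin 210°) = (-0.8660, -0.5000); from cell (1,1)
  next x-line at t=0.7275, next y-line at t=1.5400; Δt_x=1.1547, Δt_y=2.0000
    x: enter (0,1) at t=0.7275 ← occupied
  → r_3 = 0.7275
beam 4: φ=135°, α=300°
  dir = (cos 300°, sin 300°) = (0.5000, -0.8660); from cell (1,1)
  next x-line at t=0.7400, next y-line at t=0.8891; Δt_x=2.0000, Δt_y=1.1547
    x: enter (2,1) at t=0.7400
    y: enter (2,0) at t=0.8891 ← occupied
  → r_4 = 0.8891

ranges = [2.4600, 1.2600, 0.7275, 0.8891]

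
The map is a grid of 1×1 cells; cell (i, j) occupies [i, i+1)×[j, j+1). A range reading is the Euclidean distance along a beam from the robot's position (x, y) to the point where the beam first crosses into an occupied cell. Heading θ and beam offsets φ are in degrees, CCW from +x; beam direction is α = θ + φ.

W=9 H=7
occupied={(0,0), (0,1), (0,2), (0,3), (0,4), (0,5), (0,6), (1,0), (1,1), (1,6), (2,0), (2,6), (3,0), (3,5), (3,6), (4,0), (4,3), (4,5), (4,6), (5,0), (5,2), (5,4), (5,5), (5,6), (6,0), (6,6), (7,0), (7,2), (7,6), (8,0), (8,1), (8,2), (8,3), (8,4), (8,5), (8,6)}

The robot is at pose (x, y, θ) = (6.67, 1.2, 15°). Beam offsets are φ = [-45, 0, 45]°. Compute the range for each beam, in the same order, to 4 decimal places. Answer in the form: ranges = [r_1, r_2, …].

ranges = [0.4000, 1.3769, 0.9238]

beam 1: φ=-45°, α=330°
  direction (0.8660, -0.5000); cell (6,1); t to first gridline: x 0.3811, y 0.4000 (then +1.1547 / +2.0000)
    (7,1) via x @ 0.3811
    (7,0) via y @ 0.4000  # hit
  → r_1 = 0.4000
beam 2: φ=0°, α=15°
  direction (0.9659, 0.2588); cell (6,1); t to first gridline: x 0.3416, y 3.0910 (then +1.0353 / +3.8637)
    (7,1) via x @ 0.3416
    (8,1) via x @ 1.3769  # hit
  → r_2 = 1.3769
beam 3: φ=45°, α=60°
  direction (0.5000, 0.8660); cell (6,1); t to first gridline: x 0.6600, y 0.9238 (then +2.0000 / +1.1547)
    (7,1) via x @ 0.6600
    (7,2) via y @ 0.9238  # hit
  → r_3 = 0.9238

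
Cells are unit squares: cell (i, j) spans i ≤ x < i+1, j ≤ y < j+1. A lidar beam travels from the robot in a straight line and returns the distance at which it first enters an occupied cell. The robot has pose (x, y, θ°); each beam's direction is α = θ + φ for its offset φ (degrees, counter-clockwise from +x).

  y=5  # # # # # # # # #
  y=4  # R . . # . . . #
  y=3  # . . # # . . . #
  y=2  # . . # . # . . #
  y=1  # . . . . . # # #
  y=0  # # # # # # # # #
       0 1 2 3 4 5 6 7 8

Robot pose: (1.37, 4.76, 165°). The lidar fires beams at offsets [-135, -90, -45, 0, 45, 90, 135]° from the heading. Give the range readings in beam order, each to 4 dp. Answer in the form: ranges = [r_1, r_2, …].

beam 1: φ=-135°, α=30°
  dir = (cos 30°, sin 30°) = (0.8660, 0.5000); from cell (1,4)
  next x-line at t=0.7275, next y-line at t=0.4800; Δt_x=1.1547, Δt_y=2.0000
    y: enter (1,5) at t=0.4800 ← occupied
  → r_1 = 0.4800
beam 2: φ=-90°, α=75°
  dir = (cos 75°, sin 75°) = (0.2588, 0.9659); from cell (1,4)
  next x-line at t=2.4341, next y-line at t=0.2485; Δt_x=3.8637, Δt_y=1.0353
    y: enter (1,5) at t=0.2485 ← occupied
  → r_2 = 0.2485
beam 3: φ=-45°, α=120°
  dir = (cos 120°, sin 120°) = (-0.5000, 0.8660); from cell (1,4)
  next x-line at t=0.7400, next y-line at t=0.2771; Δt_x=2.0000, Δt_y=1.1547
    y: enter (1,5) at t=0.2771 ← occupied
  → r_3 = 0.2771
beam 4: φ=0°, α=165°
  dir = (cos 165°, sin 165°) = (-0.9659, 0.2588); from cell (1,4)
  next x-line at t=0.3831, next y-line at t=0.9273; Δt_x=1.0353, Δt_y=3.8637
    x: enter (0,4) at t=0.3831 ← occupied
  → r_4 = 0.3831
beam 5: φ=45°, α=210°
  dir = (cos 210°, sin 210°) = (-0.8660, -0.5000); from cell (1,4)
  next x-line at t=0.4272, next y-line at t=1.5200; Δt_x=1.1547, Δt_y=2.0000
    x: enter (0,4) at t=0.4272 ← occupied
  → r_5 = 0.4272
beam 6: φ=90°, α=255°
  dir = (cos 255°, sin 255°) = (-0.2588, -0.9659); from cell (1,4)
  next x-line at t=1.4296, next y-line at t=0.7868; Δt_x=3.8637, Δt_y=1.0353
    y: enter (1,3) at t=0.7868
    x: enter (0,3) at t=1.4296 ← occupied
  → r_6 = 1.4296
beam 7: φ=135°, α=300°
  dir = (cos 300°, sin 300°) = (0.5000, -0.8660); from cell (1,4)
  next x-line at t=1.2600, next y-line at t=0.8776; Δt_x=2.0000, Δt_y=1.1547
    y: enter (1,3) at t=0.8776
    x: enter (2,3) at t=1.2600
    y: enter (2,2) at t=2.0323
    y: enter (2,1) at t=3.1870
    x: enter (3,1) at t=3.2600
    y: enter (3,0) at t=4.3417 ← occupied
  → r_7 = 4.3417

ranges = [0.4800, 0.2485, 0.2771, 0.3831, 0.4272, 1.4296, 4.3417]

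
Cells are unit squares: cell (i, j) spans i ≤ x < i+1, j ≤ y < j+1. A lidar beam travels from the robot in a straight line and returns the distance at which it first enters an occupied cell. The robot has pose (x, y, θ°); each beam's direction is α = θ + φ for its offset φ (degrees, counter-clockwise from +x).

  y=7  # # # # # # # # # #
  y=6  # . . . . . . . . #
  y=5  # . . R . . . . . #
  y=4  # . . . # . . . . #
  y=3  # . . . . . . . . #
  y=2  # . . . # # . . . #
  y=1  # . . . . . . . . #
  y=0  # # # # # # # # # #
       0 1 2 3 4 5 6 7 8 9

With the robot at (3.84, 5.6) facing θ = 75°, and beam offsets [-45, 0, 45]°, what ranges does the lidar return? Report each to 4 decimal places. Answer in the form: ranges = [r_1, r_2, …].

ranges = [2.8000, 1.4494, 1.6166]

beam 1: φ=-45°, α=30°
  dir = (cos 30°, sin 30°) = (0.8660, 0.5000); from cell (3,5)
  next x-line at t=0.1848, next y-line at t=0.8000; Δt_x=1.1547, Δt_y=2.0000
    x: enter (4,5) at t=0.1848
    y: enter (4,6) at t=0.8000
    x: enter (5,6) at t=1.3395
    x: enter (6,6) at t=2.4942
    y: enter (6,7) at t=2.8000 ← occupied
  → r_1 = 2.8000
beam 2: φ=0°, α=75°
  dir = (cos 75°, sin 75°) = (0.2588, 0.9659); from cell (3,5)
  next x-line at t=0.6182, next y-line at t=0.4141; Δt_x=3.8637, Δt_y=1.0353
    y: enter (3,6) at t=0.4141
    x: enter (4,6) at t=0.6182
    y: enter (4,7) at t=1.4494 ← occupied
  → r_2 = 1.4494
beam 3: φ=45°, α=120°
  dir = (cos 120°, sin 120°) = (-0.5000, 0.8660); from cell (3,5)
  next x-line at t=1.6800, next y-line at t=0.4619; Δt_x=2.0000, Δt_y=1.1547
    y: enter (3,6) at t=0.4619
    y: enter (3,7) at t=1.6166 ← occupied
  → r_3 = 1.6166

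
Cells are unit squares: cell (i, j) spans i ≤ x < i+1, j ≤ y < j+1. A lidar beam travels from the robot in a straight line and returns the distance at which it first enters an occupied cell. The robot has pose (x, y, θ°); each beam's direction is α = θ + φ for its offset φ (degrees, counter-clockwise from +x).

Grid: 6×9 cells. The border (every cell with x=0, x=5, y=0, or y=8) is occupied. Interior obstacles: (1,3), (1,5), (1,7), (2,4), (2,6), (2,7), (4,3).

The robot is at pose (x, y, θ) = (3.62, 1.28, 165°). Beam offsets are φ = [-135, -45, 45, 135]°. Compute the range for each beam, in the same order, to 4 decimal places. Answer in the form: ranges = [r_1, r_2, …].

ranges = [1.5935, 3.1408, 0.5600, 0.3233]

beam 1: φ=-135°, α=30°
  dir = (cos 30°, sin 30°) = (0.8660, 0.5000); from cell (3,1)
  next x-line at t=0.4388, next y-line at t=1.4400; Δt_x=1.1547, Δt_y=2.0000
    x: enter (4,1) at t=0.4388
    y: enter (4,2) at t=1.4400
    x: enter (5,2) at t=1.5935 ← occupied
  → r_1 = 1.5935
beam 2: φ=-45°, α=120°
  dir = (cos 120°, sin 120°) = (-0.5000, 0.8660); from cell (3,1)
  next x-line at t=1.2400, next y-line at t=0.8314; Δt_x=2.0000, Δt_y=1.1547
    y: enter (3,2) at t=0.8314
    x: enter (2,2) at t=1.2400
    y: enter (2,3) at t=1.9861
    y: enter (2,4) at t=3.1408 ← occupied
  → r_2 = 3.1408
beam 3: φ=45°, α=210°
  dir = (cos 210°, sin 210°) = (-0.8660, -0.5000); from cell (3,1)
  next x-line at t=0.7159, next y-line at t=0.5600; Δt_x=1.1547, Δt_y=2.0000
    y: enter (3,0) at t=0.5600 ← occupied
  → r_3 = 0.5600
beam 4: φ=135°, α=300°
  dir = (cos 300°, sin 300°) = (0.5000, -0.8660); from cell (3,1)
  next x-line at t=0.7600, next y-line at t=0.3233; Δt_x=2.0000, Δt_y=1.1547
    y: enter (3,0) at t=0.3233 ← occupied
  → r_4 = 0.3233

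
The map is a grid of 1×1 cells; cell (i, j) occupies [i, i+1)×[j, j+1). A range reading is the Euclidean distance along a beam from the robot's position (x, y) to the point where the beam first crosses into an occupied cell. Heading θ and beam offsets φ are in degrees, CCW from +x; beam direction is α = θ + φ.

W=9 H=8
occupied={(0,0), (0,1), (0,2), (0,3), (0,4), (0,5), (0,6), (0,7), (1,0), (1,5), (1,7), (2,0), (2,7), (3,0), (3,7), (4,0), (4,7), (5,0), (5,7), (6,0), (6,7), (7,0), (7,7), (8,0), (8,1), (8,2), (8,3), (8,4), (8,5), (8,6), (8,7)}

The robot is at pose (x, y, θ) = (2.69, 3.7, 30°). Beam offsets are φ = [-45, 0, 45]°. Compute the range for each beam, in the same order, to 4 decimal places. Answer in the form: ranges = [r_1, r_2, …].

beam 1: φ=-45°, α=345°
  cosα=0.9659 sinα=-0.2588 | (2,3) | tMaxX 0.3209 tMaxY 2.7046 | tΔX 1.0353 tΔY 3.8637
    t=0.3209 [x] (3,3)
    t=1.3562 [x] (4,3)
    t=2.3915 [x] (5,3)
    t=2.7046 [y] (5,2)
    t=3.4268 [x] (6,2)
    t=4.4620 [x] (7,2)
    t=5.4973 [x] (8,2) — stop
  → r_1 = 5.4973
beam 2: φ=0°, α=30°
  cosα=0.8660 sinα=0.5000 | (2,3) | tMaxX 0.3580 tMaxY 0.6000 | tΔX 1.1547 tΔY 2.0000
    t=0.3580 [x] (3,3)
    t=0.6000 [y] (3,4)
    t=1.5127 [x] (4,4)
    t=2.6000 [y] (4,5)
    t=2.6674 [x] (5,5)
    t=3.8221 [x] (6,5)
    t=4.6000 [y] (6,6)
    t=4.9768 [x] (7,6)
    t=6.1315 [x] (8,6) — stop
  → r_2 = 6.1315
beam 3: φ=45°, α=75°
  cosα=0.2588 sinα=0.9659 | (2,3) | tMaxX 1.1977 tMaxY 0.3106 | tΔX 3.8637 tΔY 1.0353
    t=0.3106 [y] (2,4)
    t=1.1977 [x] (3,4)
    t=1.3459 [y] (3,5)
    t=2.3811 [y] (3,6)
    t=3.4164 [y] (3,7) — stop
  → r_3 = 3.4164

ranges = [5.4973, 6.1315, 3.4164]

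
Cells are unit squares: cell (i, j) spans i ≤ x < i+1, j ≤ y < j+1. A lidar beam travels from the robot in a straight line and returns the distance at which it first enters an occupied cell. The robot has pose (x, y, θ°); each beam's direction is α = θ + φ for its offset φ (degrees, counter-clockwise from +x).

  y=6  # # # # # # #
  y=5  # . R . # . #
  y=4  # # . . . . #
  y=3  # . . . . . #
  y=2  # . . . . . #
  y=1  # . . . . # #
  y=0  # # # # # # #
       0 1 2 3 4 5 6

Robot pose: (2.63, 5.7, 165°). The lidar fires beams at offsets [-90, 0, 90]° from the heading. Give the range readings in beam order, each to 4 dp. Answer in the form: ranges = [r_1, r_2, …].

beam 1: φ=-90°, α=75°
  d=(0.2588,0.9659)  start (2,5)  tX=1.4296 tY=0.3106  stride 1/|dx|=3.8637 1/|dy|=1.0353
    cross y-line → (2,6), t=0.3106 (wall)
  → r_1 = 0.3106
beam 2: φ=0°, α=165°
  d=(-0.9659,0.2588)  start (2,5)  tX=0.6522 tY=1.1591  stride 1/|dx|=1.0353 1/|dy|=3.8637
    cross x-line → (1,5), t=0.6522
    cross y-line → (1,6), t=1.1591 (wall)
  → r_2 = 1.1591
beam 3: φ=90°, α=255°
  d=(-0.2588,-0.9659)  start (2,5)  tX=2.4341 tY=0.7247  stride 1/|dx|=3.8637 1/|dy|=1.0353
    cross y-line → (2,4), t=0.7247
    cross y-line → (2,3), t=1.7600
    cross x-line → (1,3), t=2.4341
    cross y-line → (1,2), t=2.7952
    cross y-line → (1,1), t=3.8305
    cross y-line → (1,0), t=4.8658 (wall)
  → r_3 = 4.8658

ranges = [0.3106, 1.1591, 4.8658]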